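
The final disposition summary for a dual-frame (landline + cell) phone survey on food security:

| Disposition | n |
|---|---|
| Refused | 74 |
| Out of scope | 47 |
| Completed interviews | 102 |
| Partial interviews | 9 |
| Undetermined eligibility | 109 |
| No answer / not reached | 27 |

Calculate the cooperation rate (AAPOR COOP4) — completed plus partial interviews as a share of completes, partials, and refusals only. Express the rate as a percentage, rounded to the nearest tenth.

60.0%

Numerator: 102 + 9 = 111
Denom: 102 + 9 + 74 = 185
COOP4 = 111 / 185 = 0.6000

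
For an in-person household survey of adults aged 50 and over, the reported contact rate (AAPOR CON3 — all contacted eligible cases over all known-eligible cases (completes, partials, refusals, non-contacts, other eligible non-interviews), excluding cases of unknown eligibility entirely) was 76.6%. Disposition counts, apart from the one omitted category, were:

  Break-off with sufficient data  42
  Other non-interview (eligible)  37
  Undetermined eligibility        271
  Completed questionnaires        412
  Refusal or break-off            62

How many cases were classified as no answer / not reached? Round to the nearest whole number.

Numerator = 412 + 42 + 62 + 37 = 553
CON3 = 553 / D = 0.766
D = 553 / 0.766 = 721.9
Rest of base = 553
no answer / not reached = 721.9 − 553 ≈ 169

169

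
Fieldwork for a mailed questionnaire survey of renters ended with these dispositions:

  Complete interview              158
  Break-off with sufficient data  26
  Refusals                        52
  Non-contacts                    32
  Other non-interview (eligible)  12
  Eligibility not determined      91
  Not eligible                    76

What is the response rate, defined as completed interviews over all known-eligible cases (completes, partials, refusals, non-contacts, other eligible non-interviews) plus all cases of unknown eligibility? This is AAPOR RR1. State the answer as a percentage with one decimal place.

Top → 158
Denom → 158 + 26 + 52 + 32 + 12 + 91 = 371
RR1 = 158 / 371 = 0.4259

42.6%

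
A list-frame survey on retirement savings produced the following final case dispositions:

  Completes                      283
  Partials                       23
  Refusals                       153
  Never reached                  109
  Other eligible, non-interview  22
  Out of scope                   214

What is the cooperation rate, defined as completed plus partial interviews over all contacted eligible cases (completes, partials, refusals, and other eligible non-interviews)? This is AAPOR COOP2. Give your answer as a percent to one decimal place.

Num → 283 + 23 = 306
Denom → 283 + 23 + 153 + 22 = 481
COOP2 = 306 / 481 = 0.6362

63.6%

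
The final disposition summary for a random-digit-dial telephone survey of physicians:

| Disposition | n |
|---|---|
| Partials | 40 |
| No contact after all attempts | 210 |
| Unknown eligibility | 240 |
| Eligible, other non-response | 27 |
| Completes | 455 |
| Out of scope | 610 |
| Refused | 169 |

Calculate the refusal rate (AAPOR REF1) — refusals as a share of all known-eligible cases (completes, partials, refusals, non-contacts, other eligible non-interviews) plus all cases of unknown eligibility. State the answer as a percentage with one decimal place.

14.8%

Top → 169
Denominator → 455 + 40 + 169 + 210 + 27 + 240 = 1141
REF1 = 169 / 1141 = 0.1481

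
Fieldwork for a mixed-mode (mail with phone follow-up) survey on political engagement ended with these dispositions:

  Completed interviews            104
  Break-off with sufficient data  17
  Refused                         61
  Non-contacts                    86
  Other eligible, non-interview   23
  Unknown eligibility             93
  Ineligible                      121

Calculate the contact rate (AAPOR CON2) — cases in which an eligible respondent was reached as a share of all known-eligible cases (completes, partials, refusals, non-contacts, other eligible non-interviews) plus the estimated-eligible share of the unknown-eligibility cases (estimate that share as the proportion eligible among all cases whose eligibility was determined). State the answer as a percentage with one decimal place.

Top = 104 + 17 + 61 + 23 = 205
Eligible (known) = 104 + 17 + 61 + 86 + 23 = 291
e = 291 / (291 + 121) = 291 / 412 = 0.7063
Estimated eligible among unknowns = 0.7063 × 93 = 65.69
Denominator = 291 + 65.69 = 356.69
CON2 = 205 / 356.69 = 0.5747

57.5%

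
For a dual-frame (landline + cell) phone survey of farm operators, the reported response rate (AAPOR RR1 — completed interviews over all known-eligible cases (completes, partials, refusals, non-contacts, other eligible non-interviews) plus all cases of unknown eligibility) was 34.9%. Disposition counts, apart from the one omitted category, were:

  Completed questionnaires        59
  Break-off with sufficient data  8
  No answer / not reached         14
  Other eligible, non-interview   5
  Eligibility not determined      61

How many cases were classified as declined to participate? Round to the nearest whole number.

RR1 = 59 / D = 0.349
D = 59 / 0.349 = 169.1
Rest of base = 147
declined to participate = 169.1 − 147 ≈ 22

22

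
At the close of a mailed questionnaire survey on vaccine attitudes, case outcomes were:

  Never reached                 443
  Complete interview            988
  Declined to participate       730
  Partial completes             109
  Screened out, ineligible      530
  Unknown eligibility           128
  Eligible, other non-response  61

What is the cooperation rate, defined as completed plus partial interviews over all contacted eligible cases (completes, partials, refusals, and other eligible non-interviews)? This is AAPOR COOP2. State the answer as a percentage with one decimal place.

Numerator → 988 + 109 = 1097
Base → 988 + 109 + 730 + 61 = 1888
COOP2 = 1097 / 1888 = 0.5810

58.1%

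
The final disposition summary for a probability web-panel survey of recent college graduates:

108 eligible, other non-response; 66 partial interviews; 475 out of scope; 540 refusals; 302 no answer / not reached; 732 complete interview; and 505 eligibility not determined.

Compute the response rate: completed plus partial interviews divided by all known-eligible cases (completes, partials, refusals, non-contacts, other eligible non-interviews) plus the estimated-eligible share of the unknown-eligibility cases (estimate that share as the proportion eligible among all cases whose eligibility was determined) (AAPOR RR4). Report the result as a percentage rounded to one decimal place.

37.2%

Numerator → 732 + 66 = 798
Known eligible → 732 + 66 + 540 + 302 + 108 = 1748
e = 1748 / (1748 + 475) = 1748 / 2223 = 0.7863
e × U → 0.7863 × 505 = 397.08
Denom → 1748 + 397.08 = 2145.08
RR4 = 798 / 2145.08 = 0.3720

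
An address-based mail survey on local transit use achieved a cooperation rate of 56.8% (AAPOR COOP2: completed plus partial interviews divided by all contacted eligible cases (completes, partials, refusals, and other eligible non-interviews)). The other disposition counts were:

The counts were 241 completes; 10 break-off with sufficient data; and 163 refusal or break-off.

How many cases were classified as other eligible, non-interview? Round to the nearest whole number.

28

Top: 241 + 10 = 251
COOP2 = 251 / D = 0.568
D = 251 / 0.568 = 441.9
Rest of base = 414
other eligible, non-interview = 441.9 − 414 ≈ 28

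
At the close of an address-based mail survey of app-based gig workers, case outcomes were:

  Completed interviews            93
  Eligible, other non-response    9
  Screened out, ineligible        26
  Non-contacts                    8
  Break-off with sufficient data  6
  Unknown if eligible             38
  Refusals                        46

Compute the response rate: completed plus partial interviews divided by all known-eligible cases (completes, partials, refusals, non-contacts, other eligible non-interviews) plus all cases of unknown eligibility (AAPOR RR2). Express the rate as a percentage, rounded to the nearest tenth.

Num = 93 + 6 = 99
Denom = 93 + 6 + 46 + 8 + 9 + 38 = 200
RR2 = 99 / 200 = 0.4950

49.5%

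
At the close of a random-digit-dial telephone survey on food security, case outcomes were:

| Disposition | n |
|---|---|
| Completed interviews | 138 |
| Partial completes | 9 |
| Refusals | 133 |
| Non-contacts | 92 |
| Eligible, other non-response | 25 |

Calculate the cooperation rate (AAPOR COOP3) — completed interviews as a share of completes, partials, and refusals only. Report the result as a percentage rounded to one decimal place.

Num: 138
Denominator: 138 + 9 + 133 = 280
COOP3 = 138 / 280 = 0.4929

49.3%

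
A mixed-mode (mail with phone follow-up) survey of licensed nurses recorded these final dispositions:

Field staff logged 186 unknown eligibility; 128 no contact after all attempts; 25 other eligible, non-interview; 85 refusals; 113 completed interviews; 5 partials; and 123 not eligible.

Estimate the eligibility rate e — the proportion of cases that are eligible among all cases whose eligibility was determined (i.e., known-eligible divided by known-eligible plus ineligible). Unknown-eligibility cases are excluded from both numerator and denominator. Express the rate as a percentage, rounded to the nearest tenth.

74.3%

Determined eligible: 113 + 5 + 85 + 128 + 25 = 356
e = 356 / (356 + 123) = 356 / 479 = 0.7432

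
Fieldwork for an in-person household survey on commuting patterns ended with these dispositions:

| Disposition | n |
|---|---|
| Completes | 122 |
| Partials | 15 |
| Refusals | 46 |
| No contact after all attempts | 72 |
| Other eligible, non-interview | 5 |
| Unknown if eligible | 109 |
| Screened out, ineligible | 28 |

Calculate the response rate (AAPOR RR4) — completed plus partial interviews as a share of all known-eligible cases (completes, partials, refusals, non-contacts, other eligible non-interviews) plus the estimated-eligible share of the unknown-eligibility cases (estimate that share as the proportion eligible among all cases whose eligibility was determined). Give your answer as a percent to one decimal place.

Num = 122 + 15 = 137
Known eligible = 122 + 15 + 46 + 72 + 5 = 260
e = 260 / (260 + 28) = 260 / 288 = 0.9028
Eligible share of unknowns = 0.9028 × 109 = 98.41
Denominator = 260 + 98.41 = 358.41
RR4 = 137 / 358.41 = 0.3822

38.2%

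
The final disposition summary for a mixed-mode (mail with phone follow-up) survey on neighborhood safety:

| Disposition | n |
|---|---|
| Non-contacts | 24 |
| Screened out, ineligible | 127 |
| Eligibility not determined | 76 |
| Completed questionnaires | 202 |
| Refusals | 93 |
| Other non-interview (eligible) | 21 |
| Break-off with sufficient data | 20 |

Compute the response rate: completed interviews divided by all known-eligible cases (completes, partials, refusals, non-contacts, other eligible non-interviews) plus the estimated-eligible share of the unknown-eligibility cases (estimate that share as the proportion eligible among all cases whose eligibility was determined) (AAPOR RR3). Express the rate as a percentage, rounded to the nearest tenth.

Num: 202
Known eligible: 202 + 20 + 93 + 24 + 21 = 360
e = 360 / (360 + 127) = 360 / 487 = 0.7392
Eligible share of unknowns: 0.7392 × 76 = 56.18
Denominator: 360 + 56.18 = 416.18
RR3 = 202 / 416.18 = 0.4854

48.5%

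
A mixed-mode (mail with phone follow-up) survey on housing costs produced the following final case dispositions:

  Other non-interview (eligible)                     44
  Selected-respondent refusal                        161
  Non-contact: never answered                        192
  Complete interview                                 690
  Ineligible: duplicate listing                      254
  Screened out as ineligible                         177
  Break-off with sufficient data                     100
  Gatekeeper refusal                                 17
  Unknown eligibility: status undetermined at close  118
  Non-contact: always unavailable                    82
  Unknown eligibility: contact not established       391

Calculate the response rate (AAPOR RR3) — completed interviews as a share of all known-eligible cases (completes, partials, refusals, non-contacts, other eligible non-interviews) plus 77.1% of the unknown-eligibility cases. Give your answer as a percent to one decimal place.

41.1%

Refused = 17 + 161 = 178
No answer / not reached = 192 + 82 = 274
Unknown if eligible = 391 + 118 = 509
Not eligible = 177 + 254 = 431
Num = 690
Determined eligible = 690 + 100 + 178 + 274 + 44 = 1286
Estimated eligible among unknowns = 0.7710 × 509 = 392.44
Base = 1286 + 392.44 = 1678.44
RR3 = 690 / 1678.44 = 0.4111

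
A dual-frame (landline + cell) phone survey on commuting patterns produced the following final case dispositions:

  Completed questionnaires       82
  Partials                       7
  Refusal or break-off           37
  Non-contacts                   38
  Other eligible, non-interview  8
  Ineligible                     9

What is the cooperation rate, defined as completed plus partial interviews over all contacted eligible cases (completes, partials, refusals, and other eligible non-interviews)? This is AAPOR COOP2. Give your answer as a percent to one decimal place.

66.4%

Num → 82 + 7 = 89
Denom → 82 + 7 + 37 + 8 = 134
COOP2 = 89 / 134 = 0.6642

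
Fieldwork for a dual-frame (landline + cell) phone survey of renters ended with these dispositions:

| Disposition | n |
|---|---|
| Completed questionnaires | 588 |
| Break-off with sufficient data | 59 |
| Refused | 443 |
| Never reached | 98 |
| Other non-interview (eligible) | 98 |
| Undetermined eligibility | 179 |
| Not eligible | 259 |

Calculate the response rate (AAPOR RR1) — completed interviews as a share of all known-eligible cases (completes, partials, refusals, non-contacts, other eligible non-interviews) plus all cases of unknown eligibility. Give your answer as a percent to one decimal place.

Numerator → 588
Denominator → 588 + 59 + 443 + 98 + 98 + 179 = 1465
RR1 = 588 / 1465 = 0.4014

40.1%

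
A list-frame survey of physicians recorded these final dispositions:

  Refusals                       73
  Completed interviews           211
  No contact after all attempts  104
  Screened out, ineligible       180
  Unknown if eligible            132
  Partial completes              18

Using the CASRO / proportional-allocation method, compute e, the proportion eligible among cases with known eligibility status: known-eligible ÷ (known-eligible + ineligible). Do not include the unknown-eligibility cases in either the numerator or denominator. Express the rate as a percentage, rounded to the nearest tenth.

69.3%

Known eligible: 211 + 18 + 73 + 104 = 406
e = 406 / (406 + 180) = 406 / 586 = 0.6928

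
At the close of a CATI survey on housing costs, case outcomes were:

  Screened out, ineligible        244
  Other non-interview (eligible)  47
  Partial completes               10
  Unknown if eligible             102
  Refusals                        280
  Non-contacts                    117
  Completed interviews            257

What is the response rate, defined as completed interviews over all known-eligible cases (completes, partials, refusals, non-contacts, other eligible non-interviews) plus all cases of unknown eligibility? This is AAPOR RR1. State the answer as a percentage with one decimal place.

Numerator → 257
Base → 257 + 10 + 280 + 117 + 47 + 102 = 813
RR1 = 257 / 813 = 0.3161

31.6%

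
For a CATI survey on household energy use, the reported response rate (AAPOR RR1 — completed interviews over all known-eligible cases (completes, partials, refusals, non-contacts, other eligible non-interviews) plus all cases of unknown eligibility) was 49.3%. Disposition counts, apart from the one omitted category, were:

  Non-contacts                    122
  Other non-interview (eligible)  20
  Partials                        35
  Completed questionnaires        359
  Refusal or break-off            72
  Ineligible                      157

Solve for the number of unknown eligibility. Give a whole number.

120

RR1 = 359 / D = 0.493
D = 359 / 0.493 = 728.2
Other denominator terms total 608
unknown eligibility = 728.2 − 608 ≈ 120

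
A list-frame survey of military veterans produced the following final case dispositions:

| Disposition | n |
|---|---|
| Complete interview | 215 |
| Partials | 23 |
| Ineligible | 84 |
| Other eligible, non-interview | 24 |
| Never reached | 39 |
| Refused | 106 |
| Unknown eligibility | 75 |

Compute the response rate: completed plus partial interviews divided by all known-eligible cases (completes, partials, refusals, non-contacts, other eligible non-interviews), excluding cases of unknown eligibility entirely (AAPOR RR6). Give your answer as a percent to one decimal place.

58.5%

Numerator = 215 + 23 = 238
Denom = 215 + 23 + 106 + 39 + 24 = 407
RR6 = 238 / 407 = 0.5848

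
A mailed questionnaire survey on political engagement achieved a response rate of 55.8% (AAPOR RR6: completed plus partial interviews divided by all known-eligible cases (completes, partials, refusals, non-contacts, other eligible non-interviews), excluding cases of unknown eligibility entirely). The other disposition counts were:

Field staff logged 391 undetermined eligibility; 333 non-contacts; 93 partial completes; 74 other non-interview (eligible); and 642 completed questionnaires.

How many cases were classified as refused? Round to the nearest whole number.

Numerator → 642 + 93 = 735
RR6 = 735 / D = 0.558
D = 735 / 0.558 = 1317.2
Rest of base = 1142
refused = 1317.2 − 1142 ≈ 175

175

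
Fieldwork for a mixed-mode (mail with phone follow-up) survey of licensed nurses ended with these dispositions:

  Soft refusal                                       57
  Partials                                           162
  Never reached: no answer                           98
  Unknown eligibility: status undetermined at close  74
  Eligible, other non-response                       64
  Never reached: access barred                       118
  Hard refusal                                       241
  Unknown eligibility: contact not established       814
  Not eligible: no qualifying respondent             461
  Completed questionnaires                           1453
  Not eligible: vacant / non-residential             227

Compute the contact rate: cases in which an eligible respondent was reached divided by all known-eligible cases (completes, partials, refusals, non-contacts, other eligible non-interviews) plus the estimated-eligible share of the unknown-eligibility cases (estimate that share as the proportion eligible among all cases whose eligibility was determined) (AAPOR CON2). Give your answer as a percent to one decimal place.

Refused = 241 + 57 = 298
Non-contacts = 98 + 118 = 216
Undetermined eligibility = 814 + 74 = 888
Not eligible = 461 + 227 = 688
Numerator → 1453 + 162 + 298 + 64 = 1977
Known eligible → 1453 + 162 + 298 + 216 + 64 = 2193
e = 2193 / (2193 + 688) = 2193 / 2881 = 0.7612
Eligible share of unknowns → 0.7612 × 888 = 675.95
Base → 2193 + 675.95 = 2868.95
CON2 = 1977 / 2868.95 = 0.6891

68.9%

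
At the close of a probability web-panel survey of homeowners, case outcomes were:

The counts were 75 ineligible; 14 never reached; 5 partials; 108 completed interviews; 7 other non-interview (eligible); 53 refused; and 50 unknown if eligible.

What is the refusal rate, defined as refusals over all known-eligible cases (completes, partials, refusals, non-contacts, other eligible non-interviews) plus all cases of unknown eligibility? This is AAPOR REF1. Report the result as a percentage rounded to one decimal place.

22.4%

Numerator = 53
Denominator = 108 + 5 + 53 + 14 + 7 + 50 = 237
REF1 = 53 / 237 = 0.2236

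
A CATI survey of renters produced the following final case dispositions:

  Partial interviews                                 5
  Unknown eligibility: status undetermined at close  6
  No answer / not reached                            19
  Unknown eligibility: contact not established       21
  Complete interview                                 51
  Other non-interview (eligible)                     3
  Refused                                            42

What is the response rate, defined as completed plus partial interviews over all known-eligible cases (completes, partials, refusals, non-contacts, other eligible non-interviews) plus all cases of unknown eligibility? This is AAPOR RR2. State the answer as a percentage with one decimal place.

Undetermined eligibility = 21 + 6 = 27
Num = 51 + 5 = 56
Denom = 51 + 5 + 42 + 19 + 3 + 27 = 147
RR2 = 56 / 147 = 0.3810

38.1%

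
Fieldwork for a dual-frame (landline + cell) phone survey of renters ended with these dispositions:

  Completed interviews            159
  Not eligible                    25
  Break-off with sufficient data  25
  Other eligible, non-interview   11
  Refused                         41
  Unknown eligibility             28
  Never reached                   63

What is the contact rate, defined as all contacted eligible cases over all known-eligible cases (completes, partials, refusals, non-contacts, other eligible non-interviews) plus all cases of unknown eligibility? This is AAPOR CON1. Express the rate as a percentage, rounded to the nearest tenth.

72.2%

Numerator = 159 + 25 + 41 + 11 = 236
Denom = 159 + 25 + 41 + 63 + 11 + 28 = 327
CON1 = 236 / 327 = 0.7217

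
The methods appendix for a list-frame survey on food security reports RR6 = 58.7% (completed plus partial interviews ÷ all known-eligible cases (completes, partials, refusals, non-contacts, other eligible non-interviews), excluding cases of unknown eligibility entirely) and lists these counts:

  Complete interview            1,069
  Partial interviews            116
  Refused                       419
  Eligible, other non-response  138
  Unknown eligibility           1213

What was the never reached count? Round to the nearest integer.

277

Num: 1069 + 116 = 1185
RR6 = 1185 / D = 0.587
D = 1185 / 0.587 = 2018.7
Remaining denominator categories sum to 1742
never reached = 2018.7 − 1742 ≈ 277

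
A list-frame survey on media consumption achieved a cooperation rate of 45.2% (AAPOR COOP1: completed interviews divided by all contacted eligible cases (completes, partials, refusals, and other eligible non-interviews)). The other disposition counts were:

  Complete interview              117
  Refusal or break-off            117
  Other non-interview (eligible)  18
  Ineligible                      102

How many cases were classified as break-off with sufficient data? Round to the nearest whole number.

7

COOP1 = 117 / D = 0.452
D = 117 / 0.452 = 258.8
Other denominator terms total 252
break-off with sufficient data = 258.8 − 252 ≈ 7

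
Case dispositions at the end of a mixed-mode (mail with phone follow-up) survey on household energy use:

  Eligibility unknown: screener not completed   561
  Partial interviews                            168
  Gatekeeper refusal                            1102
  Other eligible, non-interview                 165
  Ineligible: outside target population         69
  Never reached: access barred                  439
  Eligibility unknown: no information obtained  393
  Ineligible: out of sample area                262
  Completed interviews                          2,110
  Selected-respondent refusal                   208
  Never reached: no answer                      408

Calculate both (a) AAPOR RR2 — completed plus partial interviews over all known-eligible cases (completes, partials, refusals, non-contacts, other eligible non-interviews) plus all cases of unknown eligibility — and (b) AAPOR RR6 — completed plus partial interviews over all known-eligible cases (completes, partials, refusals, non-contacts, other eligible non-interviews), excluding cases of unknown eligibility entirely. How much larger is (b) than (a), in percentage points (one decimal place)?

8.5

Refusals = 1102 + 208 = 1310
Non-contacts = 408 + 439 = 847
Unknown eligibility = 561 + 393 = 954
Screened out, ineligible = 69 + 262 = 331
Top: 2110 + 168 = 2278
Denominator: 2110 + 168 + 1310 + 847 + 165 + 954 = 5554
RR2 = 2278 / 5554 = 0.4102
Denominator: 2110 + 168 + 1310 + 847 + 165 = 4600
RR6 = 2278 / 4600 = 0.4952
Difference = 49.52 − 41.02 = 8.50 percentage points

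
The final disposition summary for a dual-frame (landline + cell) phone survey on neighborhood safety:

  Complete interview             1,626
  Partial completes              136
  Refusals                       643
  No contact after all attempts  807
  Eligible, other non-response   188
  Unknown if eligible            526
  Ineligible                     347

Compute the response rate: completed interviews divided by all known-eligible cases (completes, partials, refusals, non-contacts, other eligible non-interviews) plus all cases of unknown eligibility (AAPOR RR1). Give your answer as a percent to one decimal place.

Num: 1626
Denominator: 1626 + 136 + 643 + 807 + 188 + 526 = 3926
RR1 = 1626 / 3926 = 0.4142

41.4%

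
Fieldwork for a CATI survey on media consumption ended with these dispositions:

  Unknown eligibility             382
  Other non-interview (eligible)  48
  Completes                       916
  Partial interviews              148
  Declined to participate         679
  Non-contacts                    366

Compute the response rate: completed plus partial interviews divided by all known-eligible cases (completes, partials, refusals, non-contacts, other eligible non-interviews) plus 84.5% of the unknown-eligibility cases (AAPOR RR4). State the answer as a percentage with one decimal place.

42.9%

Numerator: 916 + 148 = 1064
Known eligible: 916 + 148 + 679 + 366 + 48 = 2157
Estimated eligible among unknowns: 0.8450 × 382 = 322.79
Base: 2157 + 322.79 = 2479.79
RR4 = 1064 / 2479.79 = 0.4291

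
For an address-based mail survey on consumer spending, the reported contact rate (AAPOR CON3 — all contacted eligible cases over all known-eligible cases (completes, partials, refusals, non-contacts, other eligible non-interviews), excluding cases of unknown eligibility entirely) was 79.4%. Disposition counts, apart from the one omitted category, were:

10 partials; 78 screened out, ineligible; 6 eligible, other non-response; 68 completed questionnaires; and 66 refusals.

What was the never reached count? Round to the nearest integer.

Num → 68 + 10 + 66 + 6 = 150
CON3 = 150 / D = 0.794
D = 150 / 0.794 = 188.9
Other denominator terms total 150
never reached = 188.9 − 150 ≈ 39

39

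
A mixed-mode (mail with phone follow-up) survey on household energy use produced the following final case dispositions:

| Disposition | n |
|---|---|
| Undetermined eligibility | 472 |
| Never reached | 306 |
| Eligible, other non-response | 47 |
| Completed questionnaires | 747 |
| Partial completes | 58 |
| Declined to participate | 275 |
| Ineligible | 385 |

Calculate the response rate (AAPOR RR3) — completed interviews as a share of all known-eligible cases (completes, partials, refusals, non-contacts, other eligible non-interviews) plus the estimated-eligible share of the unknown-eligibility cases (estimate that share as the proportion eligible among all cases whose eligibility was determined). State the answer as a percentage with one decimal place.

Num → 747
Determined eligible → 747 + 58 + 275 + 306 + 47 = 1433
e = 1433 / (1433 + 385) = 1433 / 1818 = 0.7882
Eligible share of unknowns → 0.7882 × 472 = 372.03
Denominator → 1433 + 372.03 = 1805.03
RR3 = 747 / 1805.03 = 0.4138

41.4%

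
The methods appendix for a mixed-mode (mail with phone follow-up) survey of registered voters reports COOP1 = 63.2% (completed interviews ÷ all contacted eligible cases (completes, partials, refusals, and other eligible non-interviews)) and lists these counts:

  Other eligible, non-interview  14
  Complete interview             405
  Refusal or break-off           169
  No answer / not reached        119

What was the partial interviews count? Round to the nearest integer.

COOP1 = 405 / D = 0.632
D = 405 / 0.632 = 640.8
Other denominator terms total 588
partial interviews = 640.8 − 588 ≈ 53

53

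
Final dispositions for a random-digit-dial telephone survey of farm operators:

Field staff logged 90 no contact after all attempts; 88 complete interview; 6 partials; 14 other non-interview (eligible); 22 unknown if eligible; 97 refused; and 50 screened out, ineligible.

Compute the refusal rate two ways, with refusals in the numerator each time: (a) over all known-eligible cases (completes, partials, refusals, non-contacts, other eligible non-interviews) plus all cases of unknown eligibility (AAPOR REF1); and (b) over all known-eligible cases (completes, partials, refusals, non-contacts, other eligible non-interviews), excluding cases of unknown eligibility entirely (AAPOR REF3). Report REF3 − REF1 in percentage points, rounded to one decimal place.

Num → 97
Denominator → 88 + 6 + 97 + 90 + 14 + 22 = 317
REF1 = 97 / 317 = 0.3060
Denominator → 88 + 6 + 97 + 90 + 14 = 295
REF3 = 97 / 295 = 0.3288
Difference = 32.88 − 30.60 = 2.28 percentage points

2.3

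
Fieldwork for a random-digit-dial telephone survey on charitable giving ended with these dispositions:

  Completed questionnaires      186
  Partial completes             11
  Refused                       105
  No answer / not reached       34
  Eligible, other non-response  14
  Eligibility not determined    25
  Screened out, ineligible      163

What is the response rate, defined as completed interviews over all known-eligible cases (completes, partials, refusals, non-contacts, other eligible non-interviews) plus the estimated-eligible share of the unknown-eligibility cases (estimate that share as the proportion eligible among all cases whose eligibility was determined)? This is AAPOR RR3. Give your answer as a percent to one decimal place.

50.7%

Num = 186
Known eligible = 186 + 11 + 105 + 34 + 14 = 350
e = 350 / (350 + 163) = 350 / 513 = 0.6823
e × U = 0.6823 × 25 = 17.06
Denom = 350 + 17.06 = 367.06
RR3 = 186 / 367.06 = 0.5067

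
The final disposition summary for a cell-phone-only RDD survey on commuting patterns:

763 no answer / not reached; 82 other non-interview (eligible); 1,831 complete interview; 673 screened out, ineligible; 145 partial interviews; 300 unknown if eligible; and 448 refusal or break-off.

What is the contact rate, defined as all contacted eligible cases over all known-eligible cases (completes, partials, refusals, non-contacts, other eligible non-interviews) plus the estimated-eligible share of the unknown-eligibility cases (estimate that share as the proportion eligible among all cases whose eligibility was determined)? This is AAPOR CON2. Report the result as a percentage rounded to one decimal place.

71.2%

Numerator = 1831 + 145 + 448 + 82 = 2506
Eligible (known) = 1831 + 145 + 448 + 763 + 82 = 3269
e = 3269 / (3269 + 673) = 3269 / 3942 = 0.8293
e × U = 0.8293 × 300 = 248.79
Base = 3269 + 248.79 = 3517.79
CON2 = 2506 / 3517.79 = 0.7124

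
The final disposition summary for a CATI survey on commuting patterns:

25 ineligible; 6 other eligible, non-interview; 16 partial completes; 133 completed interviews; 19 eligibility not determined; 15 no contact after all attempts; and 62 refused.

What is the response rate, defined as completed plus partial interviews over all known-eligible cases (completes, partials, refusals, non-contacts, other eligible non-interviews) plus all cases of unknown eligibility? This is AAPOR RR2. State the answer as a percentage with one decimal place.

Num = 133 + 16 = 149
Denominator = 133 + 16 + 62 + 15 + 6 + 19 = 251
RR2 = 149 / 251 = 0.5936

59.4%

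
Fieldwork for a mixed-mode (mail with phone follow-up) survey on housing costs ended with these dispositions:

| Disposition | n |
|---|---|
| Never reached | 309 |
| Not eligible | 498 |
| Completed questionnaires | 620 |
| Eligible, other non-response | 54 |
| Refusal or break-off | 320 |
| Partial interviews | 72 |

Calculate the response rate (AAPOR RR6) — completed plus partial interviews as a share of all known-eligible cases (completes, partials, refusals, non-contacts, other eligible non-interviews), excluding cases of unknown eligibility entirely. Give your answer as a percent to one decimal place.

Numerator = 620 + 72 = 692
Denominator = 620 + 72 + 320 + 309 + 54 = 1375
RR6 = 692 / 1375 = 0.5033

50.3%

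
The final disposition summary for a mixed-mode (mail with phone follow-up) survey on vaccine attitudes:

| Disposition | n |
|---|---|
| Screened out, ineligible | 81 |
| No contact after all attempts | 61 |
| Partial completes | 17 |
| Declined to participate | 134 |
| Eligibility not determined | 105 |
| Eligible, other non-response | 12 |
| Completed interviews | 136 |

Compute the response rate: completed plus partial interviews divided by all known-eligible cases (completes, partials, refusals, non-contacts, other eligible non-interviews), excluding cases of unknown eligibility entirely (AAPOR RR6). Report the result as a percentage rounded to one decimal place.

42.5%

Top: 136 + 17 = 153
Denom: 136 + 17 + 134 + 61 + 12 = 360
RR6 = 153 / 360 = 0.4250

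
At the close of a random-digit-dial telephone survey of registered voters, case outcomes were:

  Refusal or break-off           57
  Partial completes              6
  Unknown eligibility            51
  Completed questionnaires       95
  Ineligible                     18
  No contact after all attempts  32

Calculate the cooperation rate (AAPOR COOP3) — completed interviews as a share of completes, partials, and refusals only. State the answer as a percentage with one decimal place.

Num → 95
Denom → 95 + 6 + 57 = 158
COOP3 = 95 / 158 = 0.6013

60.1%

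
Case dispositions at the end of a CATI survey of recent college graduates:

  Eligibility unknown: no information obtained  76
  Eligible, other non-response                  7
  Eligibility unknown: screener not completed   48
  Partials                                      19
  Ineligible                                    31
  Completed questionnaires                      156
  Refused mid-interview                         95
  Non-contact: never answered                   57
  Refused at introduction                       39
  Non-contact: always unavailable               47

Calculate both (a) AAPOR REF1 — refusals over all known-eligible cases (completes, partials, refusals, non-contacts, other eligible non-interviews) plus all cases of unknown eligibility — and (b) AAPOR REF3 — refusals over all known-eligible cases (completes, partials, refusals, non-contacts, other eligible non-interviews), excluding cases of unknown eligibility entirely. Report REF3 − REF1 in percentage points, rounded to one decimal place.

7.3

Refusal or break-off = 39 + 95 = 134
No answer / not reached = 57 + 47 = 104
Unknown eligibility = 48 + 76 = 124
Numerator → 134
Base → 156 + 19 + 134 + 104 + 7 + 124 = 544
REF1 = 134 / 544 = 0.2463
Base → 156 + 19 + 134 + 104 + 7 = 420
REF3 = 134 / 420 = 0.3190
Difference = 31.90 − 24.63 = 7.27 percentage points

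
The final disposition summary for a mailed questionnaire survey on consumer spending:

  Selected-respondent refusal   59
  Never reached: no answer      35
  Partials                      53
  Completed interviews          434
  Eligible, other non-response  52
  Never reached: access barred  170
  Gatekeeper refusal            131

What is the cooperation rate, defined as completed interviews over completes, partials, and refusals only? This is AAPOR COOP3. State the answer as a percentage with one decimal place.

Refusal or break-off = 131 + 59 = 190
Non-contacts = 35 + 170 = 205
Top: 434
Denom: 434 + 53 + 190 = 677
COOP3 = 434 / 677 = 0.6411

64.1%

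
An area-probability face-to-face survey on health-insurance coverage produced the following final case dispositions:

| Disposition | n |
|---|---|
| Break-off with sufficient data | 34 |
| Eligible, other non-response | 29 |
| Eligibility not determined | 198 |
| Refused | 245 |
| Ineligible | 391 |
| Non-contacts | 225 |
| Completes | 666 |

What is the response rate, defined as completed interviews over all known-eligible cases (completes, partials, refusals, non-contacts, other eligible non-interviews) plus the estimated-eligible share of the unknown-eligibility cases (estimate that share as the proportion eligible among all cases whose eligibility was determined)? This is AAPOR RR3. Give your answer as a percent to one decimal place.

49.4%

Top = 666
Determined eligible = 666 + 34 + 245 + 225 + 29 = 1199
e = 1199 / (1199 + 391) = 1199 / 1590 = 0.7541
Estimated eligible among unknowns = 0.7541 × 198 = 149.31
Base = 1199 + 149.31 = 1348.31
RR3 = 666 / 1348.31 = 0.4940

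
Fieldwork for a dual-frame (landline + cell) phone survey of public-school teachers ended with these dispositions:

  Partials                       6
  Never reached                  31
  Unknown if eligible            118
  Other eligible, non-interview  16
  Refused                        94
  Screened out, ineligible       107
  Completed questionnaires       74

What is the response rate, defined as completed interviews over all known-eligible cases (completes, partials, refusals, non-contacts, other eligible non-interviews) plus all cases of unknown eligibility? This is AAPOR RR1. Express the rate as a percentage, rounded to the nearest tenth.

Top: 74
Denom: 74 + 6 + 94 + 31 + 16 + 118 = 339
RR1 = 74 / 339 = 0.2183

21.8%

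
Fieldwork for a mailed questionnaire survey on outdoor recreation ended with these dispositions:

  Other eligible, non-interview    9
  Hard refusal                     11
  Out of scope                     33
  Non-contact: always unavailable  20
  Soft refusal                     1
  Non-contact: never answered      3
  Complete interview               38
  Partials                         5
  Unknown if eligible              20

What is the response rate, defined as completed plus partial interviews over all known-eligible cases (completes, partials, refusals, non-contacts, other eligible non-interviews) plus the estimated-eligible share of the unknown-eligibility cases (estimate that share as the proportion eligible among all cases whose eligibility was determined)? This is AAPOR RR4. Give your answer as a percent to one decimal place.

Refusals = 11 + 1 = 12
Non-contacts = 3 + 20 = 23
Numerator → 38 + 5 = 43
Known eligible → 38 + 5 + 12 + 23 + 9 = 87
e = 87 / (87 + 33) = 87 / 120 = 0.7250
e × U → 0.7250 × 20 = 14.50
Base → 87 + 14.50 = 101.50
RR4 = 43 / 101.50 = 0.4236

42.4%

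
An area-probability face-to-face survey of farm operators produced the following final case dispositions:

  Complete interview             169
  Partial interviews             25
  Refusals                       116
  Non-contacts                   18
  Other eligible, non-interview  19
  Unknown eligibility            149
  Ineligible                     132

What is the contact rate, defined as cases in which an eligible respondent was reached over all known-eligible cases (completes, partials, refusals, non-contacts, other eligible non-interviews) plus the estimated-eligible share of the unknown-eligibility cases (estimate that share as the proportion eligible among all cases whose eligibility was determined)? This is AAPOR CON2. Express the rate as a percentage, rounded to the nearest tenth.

72.3%

Numerator → 169 + 25 + 116 + 19 = 329
Known eligible → 169 + 25 + 116 + 18 + 19 = 347
e = 347 / (347 + 132) = 347 / 479 = 0.7244
Eligible share of unknowns → 0.7244 × 149 = 107.94
Denom → 347 + 107.94 = 454.94
CON2 = 329 / 454.94 = 0.7232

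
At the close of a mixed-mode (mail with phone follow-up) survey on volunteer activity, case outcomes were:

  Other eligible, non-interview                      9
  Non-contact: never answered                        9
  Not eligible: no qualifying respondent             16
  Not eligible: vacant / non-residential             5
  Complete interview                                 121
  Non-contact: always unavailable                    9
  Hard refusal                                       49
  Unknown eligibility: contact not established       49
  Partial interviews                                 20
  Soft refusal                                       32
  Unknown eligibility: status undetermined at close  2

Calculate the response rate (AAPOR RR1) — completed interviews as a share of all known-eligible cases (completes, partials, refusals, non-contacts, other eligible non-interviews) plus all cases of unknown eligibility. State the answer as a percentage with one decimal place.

40.3%

Declined to participate = 49 + 32 = 81
Non-contacts = 9 + 9 = 18
Unknown eligibility = 49 + 2 = 51
Not eligible = 16 + 5 = 21
Numerator: 121
Denominator: 121 + 20 + 81 + 18 + 9 + 51 = 300
RR1 = 121 / 300 = 0.4033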